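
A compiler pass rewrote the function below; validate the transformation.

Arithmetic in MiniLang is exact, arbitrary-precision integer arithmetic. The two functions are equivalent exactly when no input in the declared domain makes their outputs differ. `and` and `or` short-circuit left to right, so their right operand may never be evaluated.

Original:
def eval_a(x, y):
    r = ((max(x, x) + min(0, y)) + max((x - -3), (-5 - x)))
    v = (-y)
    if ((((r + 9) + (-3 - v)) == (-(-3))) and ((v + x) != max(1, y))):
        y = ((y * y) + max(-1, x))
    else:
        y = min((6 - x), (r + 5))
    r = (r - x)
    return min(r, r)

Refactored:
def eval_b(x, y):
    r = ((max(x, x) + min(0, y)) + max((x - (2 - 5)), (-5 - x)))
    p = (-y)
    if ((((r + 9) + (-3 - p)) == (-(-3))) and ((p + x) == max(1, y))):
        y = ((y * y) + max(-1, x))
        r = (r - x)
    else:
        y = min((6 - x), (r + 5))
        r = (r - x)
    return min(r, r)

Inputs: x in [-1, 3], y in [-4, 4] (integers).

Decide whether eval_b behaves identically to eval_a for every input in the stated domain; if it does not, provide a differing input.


Equivalent. There is a behavioral-looking edit here, yet the outcome never shifts on this domain.
Every one of the 45 inputs gives matching results.
One worked example (x=0, y=-1) — eval_a: r = 2; v = 1; ((((r + 9) + (-3 - v)) == (-(-3))) and ((v + x) != max(1, y))) -> false; y = 6; r = 2; return 2; eval_b: r = 2; p = 1; ((((r + 9) + (-3 - p)) == (-(-3))) and ((p + x) == max(1, y))) -> false; y = 6; r = 2; return 2; agreement on 2.
verdict: equivalent


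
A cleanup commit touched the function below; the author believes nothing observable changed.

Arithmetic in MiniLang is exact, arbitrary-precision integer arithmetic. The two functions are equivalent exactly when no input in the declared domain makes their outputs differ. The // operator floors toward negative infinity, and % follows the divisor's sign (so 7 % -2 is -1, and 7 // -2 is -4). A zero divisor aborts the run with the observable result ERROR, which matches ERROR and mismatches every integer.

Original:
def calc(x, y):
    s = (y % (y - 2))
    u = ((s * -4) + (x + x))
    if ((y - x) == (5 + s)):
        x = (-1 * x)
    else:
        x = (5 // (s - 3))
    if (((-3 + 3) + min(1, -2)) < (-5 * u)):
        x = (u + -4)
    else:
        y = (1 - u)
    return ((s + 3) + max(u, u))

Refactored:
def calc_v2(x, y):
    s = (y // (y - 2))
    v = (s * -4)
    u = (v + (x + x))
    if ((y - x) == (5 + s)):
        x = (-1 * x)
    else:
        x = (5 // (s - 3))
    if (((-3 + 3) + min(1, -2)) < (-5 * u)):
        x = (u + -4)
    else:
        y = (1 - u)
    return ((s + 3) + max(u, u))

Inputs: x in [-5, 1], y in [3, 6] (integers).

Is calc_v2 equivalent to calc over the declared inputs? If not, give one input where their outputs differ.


The rewrite breaks on x=-5, y=3, where the results are -7 and -16.
calc: s=0, then u=-10, then ((y - x) == (5 + s)) is false, then x=-2, then (((-3 + 3) + min(1, -2)) < (-5 * u)) is true, then x=-14, then returns -7
calc_v2: s=3, then v=-12, then u=-22, then ((y - x) == (5 + s)) is true, then x=5, then (((-3 + 3) + min(1, -2)) < (-5 * u)) is true, then x=-26, then returns -16
verdict: not equivalent; witness: x=-5, y=3


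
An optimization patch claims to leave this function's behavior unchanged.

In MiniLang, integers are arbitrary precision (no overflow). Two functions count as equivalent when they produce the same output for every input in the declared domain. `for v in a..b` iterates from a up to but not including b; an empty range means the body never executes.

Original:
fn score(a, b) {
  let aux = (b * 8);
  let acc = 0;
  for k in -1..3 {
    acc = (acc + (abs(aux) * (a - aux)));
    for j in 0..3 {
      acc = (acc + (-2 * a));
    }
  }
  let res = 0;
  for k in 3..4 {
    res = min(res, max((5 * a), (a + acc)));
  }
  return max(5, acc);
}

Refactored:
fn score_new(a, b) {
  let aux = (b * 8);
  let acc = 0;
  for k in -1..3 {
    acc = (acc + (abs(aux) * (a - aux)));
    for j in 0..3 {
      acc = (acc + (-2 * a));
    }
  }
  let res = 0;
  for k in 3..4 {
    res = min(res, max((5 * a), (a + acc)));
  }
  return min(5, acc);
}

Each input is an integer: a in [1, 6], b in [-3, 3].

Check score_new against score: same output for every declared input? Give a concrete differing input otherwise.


These are not equivalent — on a=1, b=-3 the outputs split (2376 vs 5).
score: aux = -24; acc = 0; [k=-1]; acc = 600; [j=0]; acc = 598; [j=1]; acc = 596; [j=2]; acc = 594; [k=0]; acc = 1194; [j=0]; acc = 1192; [j=1]; acc = 1190; [j=2]; acc = 1188; [k=1]; acc = 1788; [j=0]; acc = 1786; [j=1]; acc = 1784; [j=2]; acc = 1782; [k=2]; acc = 2382; [j=0]; acc = 2380; [j=1]; acc = 2378; [j=2]; acc = 2376; res = 0; [k=3]; res = 0; return 2376
score_new: aux = -24; acc = 0; [k=-1]; acc = 600; [j=0]; acc = 598; [j=1]; acc = 596; [j=2]; acc = 594; [k=0]; acc = 1194; [j=0]; acc = 1192; [j=1]; acc = 1190; [j=2]; acc = 1188; [k=1]; acc = 1788; [j=0]; acc = 1786; [j=1]; acc = 1784; [j=2]; acc = 1782; [k=2]; acc = 2382; [j=0]; acc = 2380; [j=1]; acc = 2378; [j=2]; acc = 2376; res = 0; [k=3]; res = 0; return 5
verdict: not equivalent; witness: a=1, b=-3


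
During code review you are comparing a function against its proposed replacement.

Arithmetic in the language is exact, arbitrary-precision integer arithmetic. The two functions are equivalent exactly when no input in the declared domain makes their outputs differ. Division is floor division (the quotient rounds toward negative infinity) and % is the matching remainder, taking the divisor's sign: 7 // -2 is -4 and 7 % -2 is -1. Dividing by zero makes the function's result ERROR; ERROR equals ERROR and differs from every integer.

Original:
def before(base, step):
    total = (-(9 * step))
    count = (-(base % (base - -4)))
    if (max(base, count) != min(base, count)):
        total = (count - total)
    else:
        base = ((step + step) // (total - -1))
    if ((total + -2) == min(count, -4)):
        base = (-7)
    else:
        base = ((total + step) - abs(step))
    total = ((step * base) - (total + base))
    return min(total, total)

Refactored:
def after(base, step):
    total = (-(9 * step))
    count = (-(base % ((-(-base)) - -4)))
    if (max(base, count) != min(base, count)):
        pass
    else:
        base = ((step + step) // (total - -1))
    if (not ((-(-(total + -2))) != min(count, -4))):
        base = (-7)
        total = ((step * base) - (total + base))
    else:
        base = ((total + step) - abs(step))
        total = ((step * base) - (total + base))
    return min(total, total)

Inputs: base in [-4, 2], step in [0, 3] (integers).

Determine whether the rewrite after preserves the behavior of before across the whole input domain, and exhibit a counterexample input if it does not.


The rewrite breaks on base=-3, step=1, where the results are -9 and 9.
before: total = -9; count = 0; (max(base, count) != min(base, count)) -> true; total = 9; ((total + -2) == min(count, -4)) -> false; base = 9; total = -9; return -9
after: total = -9; count = 0; (max(base, count) != min(base, count)) -> true; (not ((-(-(total + -2))) != min(count, -4))) -> false; base = -9; total = 9; return 9
verdict: not equivalent; witness: base=-3, step=1


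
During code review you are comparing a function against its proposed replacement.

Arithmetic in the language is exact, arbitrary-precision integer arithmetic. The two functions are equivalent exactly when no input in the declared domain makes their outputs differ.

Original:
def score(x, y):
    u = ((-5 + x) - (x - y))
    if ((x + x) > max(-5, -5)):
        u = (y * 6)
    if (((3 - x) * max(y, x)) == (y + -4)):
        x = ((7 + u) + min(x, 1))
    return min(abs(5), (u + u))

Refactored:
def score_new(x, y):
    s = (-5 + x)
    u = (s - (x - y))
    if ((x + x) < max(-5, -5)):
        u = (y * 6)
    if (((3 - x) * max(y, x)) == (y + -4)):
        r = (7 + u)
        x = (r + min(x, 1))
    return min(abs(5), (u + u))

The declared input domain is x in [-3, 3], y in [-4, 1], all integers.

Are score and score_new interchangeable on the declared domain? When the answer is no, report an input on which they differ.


Consider the input x=-3, y=-4.
score: u = -9; ((x + x) > max(-5, -5)) -> false; (((3 - x) * max(y, x)) == (y + -4)) -> false; return -18
score_new: s = -8; u = -9; ((x + x) < max(-5, -5)) -> true; u = -24; (((3 - x) * max(y, x)) == (y + -4)) -> false; return -48
-18 against -48: the behavior changed.
verdict: not equivalent; witness: x=-3, y=-4


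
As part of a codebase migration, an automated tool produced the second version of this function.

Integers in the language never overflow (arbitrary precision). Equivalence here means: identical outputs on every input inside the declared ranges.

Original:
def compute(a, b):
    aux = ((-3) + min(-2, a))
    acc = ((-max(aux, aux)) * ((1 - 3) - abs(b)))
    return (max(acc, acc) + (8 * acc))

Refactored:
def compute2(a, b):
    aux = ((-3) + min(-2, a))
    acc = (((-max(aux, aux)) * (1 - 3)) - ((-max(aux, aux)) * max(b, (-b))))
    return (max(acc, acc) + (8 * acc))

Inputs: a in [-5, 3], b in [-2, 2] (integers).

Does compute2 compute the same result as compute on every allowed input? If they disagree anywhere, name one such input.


The two versions differ — the changes include arithmetic usage differs, min/max/abs usage differs.
Tracing a=-2, b=1: compute: aux := -5 | acc := -15 | result -135 | compute2: aux := -5 | acc := -15 | result -135 — matching result -135.
Sweeping the whole domain (45 inputs) finds no disagreement.
verdict: equivalent


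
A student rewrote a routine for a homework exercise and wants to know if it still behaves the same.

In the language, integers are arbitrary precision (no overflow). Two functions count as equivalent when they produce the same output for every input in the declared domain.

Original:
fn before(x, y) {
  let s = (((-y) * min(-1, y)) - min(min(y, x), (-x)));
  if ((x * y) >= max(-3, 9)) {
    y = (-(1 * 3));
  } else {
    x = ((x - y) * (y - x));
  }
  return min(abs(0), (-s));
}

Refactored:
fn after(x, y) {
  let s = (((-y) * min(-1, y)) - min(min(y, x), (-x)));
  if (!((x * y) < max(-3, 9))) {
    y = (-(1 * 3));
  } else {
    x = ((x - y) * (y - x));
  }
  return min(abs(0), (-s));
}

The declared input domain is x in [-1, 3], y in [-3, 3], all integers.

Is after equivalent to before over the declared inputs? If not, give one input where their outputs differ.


This is a faithful refactor — comparison usage differs; and boolean connective usage differs, but the computed results match everywhere.
Spot check at x=0, y=3 — before: s := 3 | ((x * y) >= max(-3, 9)): false | x := -9 | result -3. after: s := 3 | (!((x * y) < max(-3, 9))): false | x := -9 | result -3. Both give -3.
Checked all 35 inputs in the declared domain: the outputs agree on every one.
verdict: equivalent


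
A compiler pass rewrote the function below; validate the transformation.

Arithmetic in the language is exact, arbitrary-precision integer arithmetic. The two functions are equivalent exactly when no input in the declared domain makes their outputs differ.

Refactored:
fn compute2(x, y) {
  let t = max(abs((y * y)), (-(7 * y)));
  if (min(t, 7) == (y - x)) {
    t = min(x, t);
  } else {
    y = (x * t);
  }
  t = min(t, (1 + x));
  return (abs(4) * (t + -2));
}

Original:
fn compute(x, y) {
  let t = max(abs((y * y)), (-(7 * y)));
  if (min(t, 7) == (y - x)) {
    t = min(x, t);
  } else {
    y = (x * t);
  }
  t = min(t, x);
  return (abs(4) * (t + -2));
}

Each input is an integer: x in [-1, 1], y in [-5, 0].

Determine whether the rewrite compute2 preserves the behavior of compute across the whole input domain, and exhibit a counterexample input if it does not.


The rewrite breaks on x=-1, y=-5, where the results are -12 and -8.
compute: t=35, then (min(t, 7) == (y - x)) is false, then y=-35, then t=-1, then returns -12
compute2: t=35, then (min(t, 7) == (y - x)) is false, then y=-35, then t=0, then returns -8
verdict: not equivalent; witness: x=-1, y=-5


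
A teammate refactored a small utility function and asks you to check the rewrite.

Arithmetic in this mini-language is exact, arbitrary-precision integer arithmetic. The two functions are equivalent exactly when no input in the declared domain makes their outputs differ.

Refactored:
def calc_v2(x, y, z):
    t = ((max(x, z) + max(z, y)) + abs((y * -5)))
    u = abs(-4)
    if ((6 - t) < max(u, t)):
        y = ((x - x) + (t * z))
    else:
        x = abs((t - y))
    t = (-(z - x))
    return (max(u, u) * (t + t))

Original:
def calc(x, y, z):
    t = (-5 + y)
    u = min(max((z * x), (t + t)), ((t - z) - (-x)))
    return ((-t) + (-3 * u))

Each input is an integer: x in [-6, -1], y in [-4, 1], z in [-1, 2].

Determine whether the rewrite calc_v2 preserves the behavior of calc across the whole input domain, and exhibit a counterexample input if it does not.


Try x=-6, y=-4, z=-1.
calc: t becomes -9; next u becomes -14; next final value 51
calc_v2: t becomes 18; next u becomes 4; next ((6 - t) < max(u, t)) evaluates to true; next y becomes -18; next t becomes -5; next final value -40
51 against -40: the behavior changed.
verdict: not equivalent; witness: x=-6, y=-4, z=-1


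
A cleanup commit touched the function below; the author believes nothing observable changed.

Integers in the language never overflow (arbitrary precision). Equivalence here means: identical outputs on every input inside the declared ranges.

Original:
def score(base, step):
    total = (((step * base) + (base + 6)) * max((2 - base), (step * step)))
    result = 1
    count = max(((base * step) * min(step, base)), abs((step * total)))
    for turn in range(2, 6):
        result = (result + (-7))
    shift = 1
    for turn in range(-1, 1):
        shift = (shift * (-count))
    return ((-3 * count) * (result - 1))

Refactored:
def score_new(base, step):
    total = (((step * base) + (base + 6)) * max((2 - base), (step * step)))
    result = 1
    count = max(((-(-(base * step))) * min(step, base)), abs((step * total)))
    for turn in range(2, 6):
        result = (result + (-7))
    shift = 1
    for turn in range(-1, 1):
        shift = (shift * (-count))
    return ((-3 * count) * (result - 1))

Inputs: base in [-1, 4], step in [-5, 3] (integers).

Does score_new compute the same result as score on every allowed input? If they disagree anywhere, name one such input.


Equivalent — the differences include same computation, different form, yet no declared input distinguishes the two.
Tracing base=4, step=2: score: total = 72; result = 1; count = 144; [turn=2]; result = -6; [turn=3]; result = -13; [turn=4]; result = -20; [turn=5]; result = -27; shift = 1; [turn=-1]; shift = -144; [turn=0]; shift = 20736; return 12096 | score_new: total = 72; result = 1; count = 144; [turn=2]; result = -6; [turn=3]; result = -13; [turn=4]; result = -20; [turn=5]; result = -27; shift = 1; [turn=-1]; shift = -144; [turn=0]; shift = 20736; return 12096 — matching result 12096.
An exhaustive pass over the 54 declared inputs shows identical outputs.
verdict: equivalent


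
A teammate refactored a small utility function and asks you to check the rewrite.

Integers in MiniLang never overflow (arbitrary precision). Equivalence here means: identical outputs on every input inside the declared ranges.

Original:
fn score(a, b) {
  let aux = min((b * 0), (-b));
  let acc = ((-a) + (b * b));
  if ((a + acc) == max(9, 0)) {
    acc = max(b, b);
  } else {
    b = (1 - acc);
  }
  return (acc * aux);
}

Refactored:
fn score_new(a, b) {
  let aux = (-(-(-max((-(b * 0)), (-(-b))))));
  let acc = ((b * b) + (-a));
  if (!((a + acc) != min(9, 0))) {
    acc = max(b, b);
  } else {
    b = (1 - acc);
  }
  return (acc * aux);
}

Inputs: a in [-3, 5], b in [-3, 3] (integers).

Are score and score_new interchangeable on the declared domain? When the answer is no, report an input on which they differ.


Try a=-3, b=3.
score: aux := -3 | acc := 12 | ((a + acc) == max(9, 0)): true | acc := 3 | result -9
score_new: aux := -3 | acc := 12 | (!((a + acc) != min(9, 0))): false | b := -11 | result -36
-9 vs -36 — the two versions disagree here.
verdict: not equivalent; witness: a=-3, b=3


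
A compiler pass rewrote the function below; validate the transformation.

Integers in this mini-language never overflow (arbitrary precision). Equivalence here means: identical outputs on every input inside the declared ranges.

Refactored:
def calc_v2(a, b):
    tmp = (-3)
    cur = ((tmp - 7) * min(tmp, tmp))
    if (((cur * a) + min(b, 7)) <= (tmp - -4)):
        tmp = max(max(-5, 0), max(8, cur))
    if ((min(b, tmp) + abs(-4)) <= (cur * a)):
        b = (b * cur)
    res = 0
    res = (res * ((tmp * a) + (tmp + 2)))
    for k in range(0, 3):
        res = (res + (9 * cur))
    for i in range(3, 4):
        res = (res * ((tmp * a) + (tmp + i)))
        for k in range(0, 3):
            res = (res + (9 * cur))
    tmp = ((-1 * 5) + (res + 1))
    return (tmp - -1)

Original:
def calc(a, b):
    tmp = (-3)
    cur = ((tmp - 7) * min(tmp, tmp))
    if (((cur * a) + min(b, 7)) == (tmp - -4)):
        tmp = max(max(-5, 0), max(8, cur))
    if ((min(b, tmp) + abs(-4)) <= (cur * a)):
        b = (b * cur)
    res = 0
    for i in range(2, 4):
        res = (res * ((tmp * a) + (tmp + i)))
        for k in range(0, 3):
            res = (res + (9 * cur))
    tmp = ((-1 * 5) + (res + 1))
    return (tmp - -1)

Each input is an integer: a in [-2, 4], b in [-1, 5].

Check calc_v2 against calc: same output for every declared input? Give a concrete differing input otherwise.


At a=-2, b=-1: calc gives 5667, calc_v2 gives -21063.
verdict: not equivalent; witness: a=-2, b=-1


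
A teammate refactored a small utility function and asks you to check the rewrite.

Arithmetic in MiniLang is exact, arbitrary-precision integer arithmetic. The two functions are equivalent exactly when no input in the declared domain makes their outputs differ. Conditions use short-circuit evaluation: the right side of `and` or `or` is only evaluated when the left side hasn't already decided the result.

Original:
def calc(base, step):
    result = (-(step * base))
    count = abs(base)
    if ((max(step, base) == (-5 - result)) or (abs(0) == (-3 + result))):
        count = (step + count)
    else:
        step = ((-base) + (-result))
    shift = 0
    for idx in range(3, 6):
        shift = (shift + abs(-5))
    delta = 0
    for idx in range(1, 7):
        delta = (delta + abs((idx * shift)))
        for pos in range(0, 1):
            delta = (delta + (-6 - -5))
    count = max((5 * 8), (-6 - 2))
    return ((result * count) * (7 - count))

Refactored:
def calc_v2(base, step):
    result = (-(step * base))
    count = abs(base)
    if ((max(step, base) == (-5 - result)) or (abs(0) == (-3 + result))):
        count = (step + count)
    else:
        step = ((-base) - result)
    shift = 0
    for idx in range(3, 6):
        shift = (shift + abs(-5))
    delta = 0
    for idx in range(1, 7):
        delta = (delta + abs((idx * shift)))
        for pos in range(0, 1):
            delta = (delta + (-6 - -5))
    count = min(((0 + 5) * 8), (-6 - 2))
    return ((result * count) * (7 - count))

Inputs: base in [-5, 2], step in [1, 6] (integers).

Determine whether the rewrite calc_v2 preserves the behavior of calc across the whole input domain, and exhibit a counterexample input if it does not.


Not equivalent: base=-5, step=1 separates them (-6600 vs -600).
calc: result becomes 5; next count becomes 5; next ((max(step, base) == (-5 - result)) or (abs(0) == (-3 + result))) evaluates to false; next step becomes 0; next shift becomes 0; next at idx=3:; next shift becomes 5; next at idx=4:; next shift becomes 10; next at idx=5:; next shift becomes 15; next delta becomes 0; next at idx=1:; next delta becomes 15; next at pos=0:; next delta becomes 14; next at idx=2:; next delta becomes 44; next at pos=0:; next delta becomes 43; next at idx=3:; next delta becomes 88; next at pos=0:; next delta becomes 87; next at idx=4:; next delta becomes 147; next at pos=0:; next delta becomes 146; next at idx=5:; next delta becomes 221; next at pos=0:; next delta becomes 220; next at idx=6:; next delta becomes 310; next at pos=0:; next delta becomes 309; next count becomes 40; next final value -6600
calc_v2: result becomes 5; next count becomes 5; next ((max(step, base) == (-5 - result)) or (abs(0) == (-3 + result))) evaluates to false; next step becomes 0; next shift becomes 0; next at idx=3:; next shift becomes 5; next at idx=4:; next shift becomes 10; next at idx=5:; next shift becomes 15; next delta becomes 0; next at idx=1:; next delta becomes 15; next at pos=0:; next delta becomes 14; next at idx=2:; next delta becomes 44; next at pos=0:; next delta becomes 43; next at idx=3:; next delta becomes 88; next at pos=0:; next delta becomes 87; next at idx=4:; next delta becomes 147; next at pos=0:; next delta becomes 146; next at idx=5:; next delta becomes 221; next at pos=0:; next delta becomes 220; next at idx=6:; next delta becomes 310; next at pos=0:; next delta becomes 309; next count becomes -8; next final value -600
verdict: not equivalent; witness: base=-5, step=1


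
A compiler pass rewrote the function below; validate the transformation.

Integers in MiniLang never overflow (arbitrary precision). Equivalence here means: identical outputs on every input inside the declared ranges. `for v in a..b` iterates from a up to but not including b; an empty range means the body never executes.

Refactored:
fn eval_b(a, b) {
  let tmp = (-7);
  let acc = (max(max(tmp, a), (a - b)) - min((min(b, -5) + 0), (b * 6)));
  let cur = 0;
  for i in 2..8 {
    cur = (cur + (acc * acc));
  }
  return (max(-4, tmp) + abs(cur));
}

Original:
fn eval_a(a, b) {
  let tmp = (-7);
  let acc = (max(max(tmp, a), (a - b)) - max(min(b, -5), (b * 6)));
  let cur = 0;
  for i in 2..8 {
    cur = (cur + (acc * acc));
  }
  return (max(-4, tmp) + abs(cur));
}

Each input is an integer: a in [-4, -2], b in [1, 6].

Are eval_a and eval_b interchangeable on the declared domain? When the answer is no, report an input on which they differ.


At a=-4, b=1: eval_a gives 596, eval_b gives 2.
verdict: not equivalent; witness: a=-4, b=1


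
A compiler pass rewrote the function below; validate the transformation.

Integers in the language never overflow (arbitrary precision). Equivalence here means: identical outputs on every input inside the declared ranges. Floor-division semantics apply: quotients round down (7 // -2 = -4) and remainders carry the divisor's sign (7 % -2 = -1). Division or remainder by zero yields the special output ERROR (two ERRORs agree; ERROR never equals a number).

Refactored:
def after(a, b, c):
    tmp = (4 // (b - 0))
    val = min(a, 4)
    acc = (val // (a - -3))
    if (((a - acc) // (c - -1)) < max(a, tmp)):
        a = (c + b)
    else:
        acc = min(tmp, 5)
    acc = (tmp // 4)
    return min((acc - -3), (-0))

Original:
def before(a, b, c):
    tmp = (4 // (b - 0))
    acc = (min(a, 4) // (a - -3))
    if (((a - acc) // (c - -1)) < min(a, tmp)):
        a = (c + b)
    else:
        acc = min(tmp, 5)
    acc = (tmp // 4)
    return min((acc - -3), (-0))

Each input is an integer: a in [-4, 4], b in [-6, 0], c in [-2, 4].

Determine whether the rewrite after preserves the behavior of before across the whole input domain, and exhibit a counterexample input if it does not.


The edit looks behavioral (`min(a, tmp)` became `max(a, tmp)`), but over these ranges it never changes the outcome; all 441 inputs agree.
verdict: equivalent


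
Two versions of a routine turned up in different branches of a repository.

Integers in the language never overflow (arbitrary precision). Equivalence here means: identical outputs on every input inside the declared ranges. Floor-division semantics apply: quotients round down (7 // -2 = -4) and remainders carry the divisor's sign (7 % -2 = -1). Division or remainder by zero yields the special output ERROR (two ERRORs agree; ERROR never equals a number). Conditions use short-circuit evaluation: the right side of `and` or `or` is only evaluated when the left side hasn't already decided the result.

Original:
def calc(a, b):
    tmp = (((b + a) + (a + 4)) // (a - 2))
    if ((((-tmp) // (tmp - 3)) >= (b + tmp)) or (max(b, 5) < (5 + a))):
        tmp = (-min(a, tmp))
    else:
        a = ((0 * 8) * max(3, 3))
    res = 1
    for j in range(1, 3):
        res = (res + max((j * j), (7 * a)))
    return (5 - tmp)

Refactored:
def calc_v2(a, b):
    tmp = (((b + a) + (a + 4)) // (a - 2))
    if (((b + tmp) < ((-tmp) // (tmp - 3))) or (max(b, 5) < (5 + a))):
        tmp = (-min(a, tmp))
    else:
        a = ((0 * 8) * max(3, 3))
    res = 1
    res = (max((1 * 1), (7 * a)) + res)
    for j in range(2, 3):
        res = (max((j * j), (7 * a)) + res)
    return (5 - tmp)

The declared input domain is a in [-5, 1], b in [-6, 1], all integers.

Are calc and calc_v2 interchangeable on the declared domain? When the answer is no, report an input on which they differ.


The rewrite breaks on a=-5, b=-1, where the results are 0 and 4.
calc: tmp=1, then ((((-tmp) // (tmp - 3)) >= (b + tmp)) or (max(b, 5) < (5 + a))) is true, then tmp=5, then res=1, then (j=1), then res=2, then (j=2), then res=6, then returns 0
calc_v2: tmp=1, then (((b + tmp) < ((-tmp) // (tmp - 3))) or (max(b, 5) < (5 + a))) is false, then a=0, then res=1, then res=2, then (j=2), then res=6, then returns 4
verdict: not equivalent; witness: a=-5, b=-1


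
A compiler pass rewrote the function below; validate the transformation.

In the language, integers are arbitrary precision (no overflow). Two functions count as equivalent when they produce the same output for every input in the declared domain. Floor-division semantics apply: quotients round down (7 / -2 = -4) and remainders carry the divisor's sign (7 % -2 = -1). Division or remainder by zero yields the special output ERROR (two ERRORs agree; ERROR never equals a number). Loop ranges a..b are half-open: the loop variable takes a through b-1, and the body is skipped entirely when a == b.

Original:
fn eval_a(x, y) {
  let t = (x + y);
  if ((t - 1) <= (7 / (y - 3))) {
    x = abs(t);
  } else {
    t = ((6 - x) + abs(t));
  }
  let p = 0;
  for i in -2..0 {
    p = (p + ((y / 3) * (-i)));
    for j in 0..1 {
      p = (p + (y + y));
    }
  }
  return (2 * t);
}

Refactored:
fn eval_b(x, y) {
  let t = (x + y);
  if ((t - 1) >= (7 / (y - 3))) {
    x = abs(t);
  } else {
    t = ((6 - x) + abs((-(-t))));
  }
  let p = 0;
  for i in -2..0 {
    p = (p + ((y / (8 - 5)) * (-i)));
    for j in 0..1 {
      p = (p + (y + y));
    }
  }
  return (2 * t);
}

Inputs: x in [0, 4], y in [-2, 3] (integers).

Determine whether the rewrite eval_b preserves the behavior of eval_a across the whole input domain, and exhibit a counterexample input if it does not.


These are not equivalent — on x=0, y=-2 the outputs split (-4 vs 16).
eval_a: t = -2; ((t - 1) <= (7 / (y - 3))) -> true; x = 2; p = 0; [i=-2]; p = -2; [j=0]; p = -6; [i=-1]; p = -7; [j=0]; p = -11; return -4
eval_b: t = -2; ((t - 1) >= (7 / (y - 3))) -> false; t = 8; p = 0; [i=-2]; p = -2; [j=0]; p = -6; [i=-1]; p = -7; [j=0]; p = -11; return 16
verdict: not equivalent; witness: x=0, y=-2


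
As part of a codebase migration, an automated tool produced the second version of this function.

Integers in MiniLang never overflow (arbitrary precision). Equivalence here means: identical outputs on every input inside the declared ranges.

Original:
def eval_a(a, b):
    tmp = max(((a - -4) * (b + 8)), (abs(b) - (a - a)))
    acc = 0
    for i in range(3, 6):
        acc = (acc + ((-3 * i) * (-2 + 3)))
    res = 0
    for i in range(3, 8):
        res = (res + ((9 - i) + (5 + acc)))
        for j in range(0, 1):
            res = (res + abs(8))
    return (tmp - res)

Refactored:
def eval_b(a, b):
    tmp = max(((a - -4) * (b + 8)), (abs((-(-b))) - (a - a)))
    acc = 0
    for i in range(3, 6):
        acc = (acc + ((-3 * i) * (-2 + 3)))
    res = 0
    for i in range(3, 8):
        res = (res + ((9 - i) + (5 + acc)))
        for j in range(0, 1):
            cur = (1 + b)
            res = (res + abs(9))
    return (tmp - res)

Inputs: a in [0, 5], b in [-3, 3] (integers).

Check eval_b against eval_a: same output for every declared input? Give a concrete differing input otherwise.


On input a=0, b=-3, eval_a returns 115 while eval_b returns 110.
verdict: not equivalent; witness: a=0, b=-3


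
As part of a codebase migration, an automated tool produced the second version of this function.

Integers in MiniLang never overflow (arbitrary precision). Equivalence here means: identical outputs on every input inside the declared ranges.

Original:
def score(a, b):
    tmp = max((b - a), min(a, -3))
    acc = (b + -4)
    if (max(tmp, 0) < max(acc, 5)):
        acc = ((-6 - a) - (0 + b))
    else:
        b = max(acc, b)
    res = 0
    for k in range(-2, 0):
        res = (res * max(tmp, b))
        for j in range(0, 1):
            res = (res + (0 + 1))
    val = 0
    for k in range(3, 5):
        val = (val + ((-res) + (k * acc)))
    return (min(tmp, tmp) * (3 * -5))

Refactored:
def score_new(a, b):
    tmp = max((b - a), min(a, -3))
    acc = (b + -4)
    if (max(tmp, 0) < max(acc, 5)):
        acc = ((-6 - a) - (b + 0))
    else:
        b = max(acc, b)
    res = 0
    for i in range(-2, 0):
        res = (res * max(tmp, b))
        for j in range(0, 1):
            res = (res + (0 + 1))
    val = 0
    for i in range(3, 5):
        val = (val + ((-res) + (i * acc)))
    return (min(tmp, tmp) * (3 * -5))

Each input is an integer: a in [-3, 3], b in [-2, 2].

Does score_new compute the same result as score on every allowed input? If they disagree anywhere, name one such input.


Behavior is preserved: although local variable names differ, the outputs never diverge.
As a probe, take a=3, b=-1: score runs tmp := -3 | acc := -5 | (max(tmp, 0) < max(acc, 5)): true | acc := -8 | res := 0 | iter k=-2: | res := 0 | iter j=0: | res := 1 | iter k=-1: | res := -1 | iter j=0: | res := 0 | val := 0 | iter k=3: | val := -24 | iter k=4: | val := -56 | result 45; score_new runs tmp := -3 | acc := -5 | (max(tmp, 0) < max(acc, 5)): true | acc := -8 | res := 0 | iter i=-2: | res := 0 | iter j=0: | res := 1 | iter i=-1: | res := -1 | iter j=0: | res := 0 | val := 0 | iter i=3: | val := -24 | iter i=4: | val := -56 | result 45; both end at 45.
Sweeping the whole domain (35 inputs) finds no disagreement.
verdict: equivalent


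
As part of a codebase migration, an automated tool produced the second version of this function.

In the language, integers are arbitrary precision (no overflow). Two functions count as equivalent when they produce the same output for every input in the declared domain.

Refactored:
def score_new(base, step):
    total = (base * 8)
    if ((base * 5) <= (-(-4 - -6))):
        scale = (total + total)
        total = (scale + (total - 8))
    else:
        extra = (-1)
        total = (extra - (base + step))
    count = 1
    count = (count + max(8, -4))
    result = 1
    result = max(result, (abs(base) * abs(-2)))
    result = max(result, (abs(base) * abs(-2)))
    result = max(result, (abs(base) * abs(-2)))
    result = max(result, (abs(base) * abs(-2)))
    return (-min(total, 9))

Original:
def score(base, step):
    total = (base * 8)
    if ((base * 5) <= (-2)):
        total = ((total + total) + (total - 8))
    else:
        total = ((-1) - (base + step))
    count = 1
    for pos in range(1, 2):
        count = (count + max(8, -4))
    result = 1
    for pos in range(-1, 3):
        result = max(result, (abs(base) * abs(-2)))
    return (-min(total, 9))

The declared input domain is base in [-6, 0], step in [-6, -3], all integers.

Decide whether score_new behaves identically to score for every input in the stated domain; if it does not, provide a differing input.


Changes here: statement counts differ, and local variable names differ, and constant usage differs, and loop structure differs, and arithmetic usage differs, and min/max/abs usage differs; the full 28-point sweep finds no disagreement.
verdict: equivalent


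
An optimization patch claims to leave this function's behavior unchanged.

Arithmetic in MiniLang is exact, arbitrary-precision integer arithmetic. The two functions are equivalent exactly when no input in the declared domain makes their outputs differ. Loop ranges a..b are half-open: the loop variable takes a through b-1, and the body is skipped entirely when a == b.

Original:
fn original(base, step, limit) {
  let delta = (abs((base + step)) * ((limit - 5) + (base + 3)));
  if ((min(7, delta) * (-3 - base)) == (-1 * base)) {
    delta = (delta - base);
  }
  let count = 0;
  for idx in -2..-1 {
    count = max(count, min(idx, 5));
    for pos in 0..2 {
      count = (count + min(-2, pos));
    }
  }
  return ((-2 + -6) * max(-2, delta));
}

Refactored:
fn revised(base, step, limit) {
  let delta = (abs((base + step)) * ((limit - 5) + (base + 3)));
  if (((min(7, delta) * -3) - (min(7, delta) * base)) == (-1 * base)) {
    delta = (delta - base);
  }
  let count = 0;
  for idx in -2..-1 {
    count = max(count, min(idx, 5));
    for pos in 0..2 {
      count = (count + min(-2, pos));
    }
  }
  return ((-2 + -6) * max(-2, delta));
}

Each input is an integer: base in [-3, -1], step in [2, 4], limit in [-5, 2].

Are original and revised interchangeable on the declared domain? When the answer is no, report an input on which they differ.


Changes here: arithmetic usage differs; and min/max/abs usage differs; and constant usage differs; the full 72-point sweep finds no disagreement.
verdict: equivalent


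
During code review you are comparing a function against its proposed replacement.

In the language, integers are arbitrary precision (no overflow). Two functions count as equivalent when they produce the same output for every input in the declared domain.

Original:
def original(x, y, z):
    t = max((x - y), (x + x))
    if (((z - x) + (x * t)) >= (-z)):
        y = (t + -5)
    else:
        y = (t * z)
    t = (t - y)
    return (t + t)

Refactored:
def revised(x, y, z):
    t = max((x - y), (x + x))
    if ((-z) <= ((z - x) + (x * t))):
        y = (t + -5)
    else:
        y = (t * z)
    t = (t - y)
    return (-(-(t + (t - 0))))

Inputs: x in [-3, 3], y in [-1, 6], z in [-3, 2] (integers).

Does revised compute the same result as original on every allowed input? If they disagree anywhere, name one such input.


The two versions differ — the changes include arithmetic usage differs; and comparison usage differs; and constant usage differs.
One worked example (x=-3, y=3, z=0) — original: t=-6, then (((z - x) + (x * t)) >= (-z)) is true, then y=-11, then t=5, then returns 10; revised: t=-6, then ((-z) <= ((z - x) + (x * t))) is true, then y=-11, then t=5, then returns 10; agreement on 10.
An exhaustive pass over the 336 declared inputs shows identical outputs.
verdict: equivalent


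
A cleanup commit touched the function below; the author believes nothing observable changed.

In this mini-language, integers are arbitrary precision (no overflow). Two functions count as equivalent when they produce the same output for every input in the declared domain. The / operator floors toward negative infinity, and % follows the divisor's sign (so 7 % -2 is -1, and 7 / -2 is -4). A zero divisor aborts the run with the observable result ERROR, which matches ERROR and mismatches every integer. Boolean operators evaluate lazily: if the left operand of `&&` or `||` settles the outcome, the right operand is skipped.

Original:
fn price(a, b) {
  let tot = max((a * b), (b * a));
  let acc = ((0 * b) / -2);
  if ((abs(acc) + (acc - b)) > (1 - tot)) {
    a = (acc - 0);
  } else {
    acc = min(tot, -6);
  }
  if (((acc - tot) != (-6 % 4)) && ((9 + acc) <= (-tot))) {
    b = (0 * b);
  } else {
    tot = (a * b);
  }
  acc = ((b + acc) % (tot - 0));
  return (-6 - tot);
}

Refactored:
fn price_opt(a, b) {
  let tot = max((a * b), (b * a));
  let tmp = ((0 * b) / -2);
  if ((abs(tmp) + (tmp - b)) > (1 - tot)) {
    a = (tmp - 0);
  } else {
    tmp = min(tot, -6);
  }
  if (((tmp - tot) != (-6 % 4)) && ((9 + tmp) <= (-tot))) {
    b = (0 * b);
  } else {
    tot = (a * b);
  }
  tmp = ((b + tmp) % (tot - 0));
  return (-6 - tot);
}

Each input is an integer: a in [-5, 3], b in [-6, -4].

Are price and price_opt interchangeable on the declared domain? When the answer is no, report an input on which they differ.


Reading the diff, among the changes: local variable names differ.
Tracing a=1, b=-5: price: tot := -5 | acc := 0 | ((abs(acc) + (acc - b)) > (1 - tot)): false | acc := -6 | (((acc - tot) != (-6 % 4)) && ((9 + acc) <= (-tot))): true | b := 0 | acc := -1 | result -1 | price_opt: tot := -5 | tmp := 0 | ((abs(tmp) + (tmp - b)) > (1 - tot)): false | tmp := -6 | (((tmp - tot) != (-6 % 4)) && ((9 + tmp) <= (-tot))): true | b := 0 | tmp := -1 | result -1 — matching result -1.
Sweeping the whole domain (27 inputs) finds no disagreement.
verdict: equivalent


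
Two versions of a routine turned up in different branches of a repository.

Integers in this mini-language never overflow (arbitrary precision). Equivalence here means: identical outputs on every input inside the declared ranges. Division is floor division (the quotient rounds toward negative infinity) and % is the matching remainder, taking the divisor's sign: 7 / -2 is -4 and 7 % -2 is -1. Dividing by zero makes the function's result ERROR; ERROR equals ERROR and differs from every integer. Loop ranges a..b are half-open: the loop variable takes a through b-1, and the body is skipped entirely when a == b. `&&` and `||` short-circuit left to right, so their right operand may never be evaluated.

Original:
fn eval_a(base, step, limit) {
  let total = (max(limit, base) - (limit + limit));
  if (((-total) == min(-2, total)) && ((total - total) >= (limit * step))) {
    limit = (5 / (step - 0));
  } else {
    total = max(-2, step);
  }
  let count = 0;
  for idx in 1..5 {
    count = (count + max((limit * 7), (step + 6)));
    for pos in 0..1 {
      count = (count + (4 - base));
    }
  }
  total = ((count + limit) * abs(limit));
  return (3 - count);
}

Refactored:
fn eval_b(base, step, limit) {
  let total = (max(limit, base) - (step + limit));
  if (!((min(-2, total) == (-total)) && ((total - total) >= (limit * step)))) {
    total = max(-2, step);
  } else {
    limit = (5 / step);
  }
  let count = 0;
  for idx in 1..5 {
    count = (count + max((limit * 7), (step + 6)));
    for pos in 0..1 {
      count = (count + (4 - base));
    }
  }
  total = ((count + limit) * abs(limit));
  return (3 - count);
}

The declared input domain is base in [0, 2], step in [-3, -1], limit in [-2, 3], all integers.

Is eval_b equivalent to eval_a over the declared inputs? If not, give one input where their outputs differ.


Try base=0, step=-2, limit=1.
eval_a: total := -1 | (((-total) == min(-2, total)) && ((total - total) >= (limit * step))): false | total := -2 | count := 0 | iter idx=1: | count := 7 | iter pos=0: | count := 11 | iter idx=2: | count := 18 | iter pos=0: | count := 22 | iter idx=3: | count := 29 | iter pos=0: | count := 33 | iter idx=4: | count := 40 | iter pos=0: | count := 44 | total := 45 | result -41
eval_b: total := 2 | (!((min(-2, total) == (-total)) && ((total - total) >= (limit * step)))): false | limit := -3 | count := 0 | iter idx=1: | count := 4 | iter pos=0: | count := 8 | iter idx=2: | count := 12 | iter pos=0: | count := 16 | iter idx=3: | count := 20 | iter pos=0: | count := 24 | iter idx=4: | count := 28 | iter pos=0: | count := 32 | total := 87 | result -29
-41 and -29 differ, so these are not the same function on this domain.
verdict: not equivalent; witness: base=0, step=-2, limit=1


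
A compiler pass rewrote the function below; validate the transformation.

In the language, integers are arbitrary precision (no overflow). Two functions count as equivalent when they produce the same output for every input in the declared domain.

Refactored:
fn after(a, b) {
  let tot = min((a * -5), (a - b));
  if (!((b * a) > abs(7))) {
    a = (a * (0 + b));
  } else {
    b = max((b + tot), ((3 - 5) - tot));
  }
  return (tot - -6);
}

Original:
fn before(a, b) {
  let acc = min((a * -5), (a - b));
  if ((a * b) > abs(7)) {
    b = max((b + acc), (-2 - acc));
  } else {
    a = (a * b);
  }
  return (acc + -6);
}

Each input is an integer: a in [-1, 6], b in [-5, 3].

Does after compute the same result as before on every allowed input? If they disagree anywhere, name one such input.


The rewrite breaks on a=-1, b=-5, where the results are -2 and 10.
before: acc=4, then ((a * b) > abs(7)) is false, then a=5, then returns -2
after: tot=4, then (!((b * a) > abs(7))) is true, then a=5, then returns 10
verdict: not equivalent; witness: a=-1, b=-5
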